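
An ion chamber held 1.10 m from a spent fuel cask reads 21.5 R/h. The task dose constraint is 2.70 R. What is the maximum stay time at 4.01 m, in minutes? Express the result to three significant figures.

Intensity scales as (d₁/d₂)², so rate at 4.01 m:
(1.10/4.01)² = 0.07525, so 21.5 × 0.07525 = 1.618 R/h.
Stay time = 2.70 R ÷ 1.618 R/h = 1.669 h = 100.1 min.

100 min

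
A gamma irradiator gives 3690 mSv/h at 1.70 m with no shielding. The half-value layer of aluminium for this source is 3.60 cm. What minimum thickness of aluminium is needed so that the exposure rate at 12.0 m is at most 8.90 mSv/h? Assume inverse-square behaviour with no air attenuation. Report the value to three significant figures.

At 12.0 m, distance alone gives (1.70/12.0)² = 0.02007, so 3690 × 0.02007 = 74.06 mSv/h.
Further attenuation needed: 74.06/8.90 = 8.321.
n = log₂(8.321) = 3.057 half-value layers.
Thickness = 3.057 × 3.60 cm = 11.01 cm.

11.0 cm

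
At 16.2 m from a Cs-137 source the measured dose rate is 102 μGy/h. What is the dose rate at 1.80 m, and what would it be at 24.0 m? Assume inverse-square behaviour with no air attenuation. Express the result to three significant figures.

8260 μGy/h; 46.5 μGy/h

Intensity scales as (d₁/d₂)², so
At 1.80 m: (16.2/1.80)² = 81.00, so 102 × 81.00 = 8262 μGy/h
At 24.0 m: (1.80/24.0)² = 0.005625, so 8262 × 0.005625 = 46.47 μGy/h.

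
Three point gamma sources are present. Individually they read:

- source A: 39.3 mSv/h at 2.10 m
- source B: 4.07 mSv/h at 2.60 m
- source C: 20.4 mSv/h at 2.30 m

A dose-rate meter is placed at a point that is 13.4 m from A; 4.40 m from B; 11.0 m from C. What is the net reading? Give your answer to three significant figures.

3.28 mSv/h

Each source contributes Iᵢ·(dᵢ/rᵢ)²; contributions add.
A: 39.3 × (2.10/13.4)² = 0.9652 mSv/h
B: 4.07 × (2.60/4.40)² = 1.421 mSv/h
C: 20.4 × (2.30/11.0)² = 0.8919 mSv/h
Total = 0.9652 + 1.421 + 0.8919 = 3.278 mSv/h.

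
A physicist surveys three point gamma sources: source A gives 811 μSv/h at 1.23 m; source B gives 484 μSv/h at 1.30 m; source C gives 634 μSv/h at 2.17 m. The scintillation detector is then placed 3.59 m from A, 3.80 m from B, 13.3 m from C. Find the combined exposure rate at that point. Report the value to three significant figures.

By superposition, sum each source's inverse-square contribution:
A: 811 × (1.23/3.59)² = 95.20 μSv/h
B: 484 × (1.30/3.80)² = 56.65 μSv/h
C: 634 × (2.17/13.3)² = 16.88 μSv/h
Total = 95.20 + 56.65 + 16.88 = 168.7 μSv/h.

169 μSv/h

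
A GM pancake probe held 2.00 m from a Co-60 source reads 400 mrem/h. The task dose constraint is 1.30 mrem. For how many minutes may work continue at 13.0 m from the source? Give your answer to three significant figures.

8.24 min

Applying the 1/r² law, rate at 13.0 m:
400 × (2.00/13.0)² = 400 × 0.02367 = 9.468 mrem/h.
Stay time = 1.30 mrem ÷ 9.468 mrem/h = 0.1373 h = 8.238 min.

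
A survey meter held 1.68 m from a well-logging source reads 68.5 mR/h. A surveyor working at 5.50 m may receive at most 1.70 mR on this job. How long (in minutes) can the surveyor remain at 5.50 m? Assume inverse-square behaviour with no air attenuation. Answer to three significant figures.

16.0 min

By the inverse-square law, rate at 5.50 m:
(1.68/5.50)² = 0.09330, so 68.5 × 0.09330 = 6.391 mR/h.
Stay time = 1.70 mR ÷ 6.391 mR/h = 0.2660 h = 15.96 min.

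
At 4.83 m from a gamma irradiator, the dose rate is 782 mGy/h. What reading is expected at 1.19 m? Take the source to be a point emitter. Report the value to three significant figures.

Applying the 1/r² law, the rate at 1.19 m is
782 × (4.83/1.19)² = 782 × 16.47 = 12880 mGy/h.

12900 mGy/h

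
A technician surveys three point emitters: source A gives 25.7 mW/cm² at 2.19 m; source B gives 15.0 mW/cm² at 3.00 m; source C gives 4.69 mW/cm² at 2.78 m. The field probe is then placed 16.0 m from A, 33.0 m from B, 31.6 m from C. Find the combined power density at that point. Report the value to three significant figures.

Each source contributes Iᵢ·(dᵢ/rᵢ)²; contributions add.
A: 25.7 × (2.19/16.0)² = 0.4815 mW/cm²
B: 15.0 × (3.00/33.0)² = 0.1240 mW/cm²
C: 4.69 × (2.78/31.6)² = 0.03630 mW/cm²
Total = 0.4815 + 0.1240 + 0.03630 = 0.6418 mW/cm².

0.642 mW/cm²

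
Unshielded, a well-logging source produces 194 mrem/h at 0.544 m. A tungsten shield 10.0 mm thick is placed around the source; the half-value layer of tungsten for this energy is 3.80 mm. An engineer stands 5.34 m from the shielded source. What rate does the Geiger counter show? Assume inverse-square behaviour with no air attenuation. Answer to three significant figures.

0.325 mrem/h

Distance alone: 194 × (0.544/5.34)² = 194 × 0.01038 = 2.014 mrem/h.
Shield: 10.0/3.80 = 2.632 half-value layers → attenuation 2^(−2.632) = 0.1613.
Combined: 2.014 × 0.1613 = 0.3249 mrem/h.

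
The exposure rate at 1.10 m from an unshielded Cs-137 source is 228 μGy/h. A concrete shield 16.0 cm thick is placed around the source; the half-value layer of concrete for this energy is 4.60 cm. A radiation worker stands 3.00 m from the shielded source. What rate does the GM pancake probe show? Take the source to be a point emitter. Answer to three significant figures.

Distance alone: 228 × (1.10/3.00)² = 228 × 0.1344 = 30.64 μGy/h.
Shield: 16.0/4.60 = 3.478 half-value layers → attenuation 2^(−3.478) = 0.08975.
Combined: 30.64 × 0.08975 = 2.750 μGy/h.

2.75 μGy/h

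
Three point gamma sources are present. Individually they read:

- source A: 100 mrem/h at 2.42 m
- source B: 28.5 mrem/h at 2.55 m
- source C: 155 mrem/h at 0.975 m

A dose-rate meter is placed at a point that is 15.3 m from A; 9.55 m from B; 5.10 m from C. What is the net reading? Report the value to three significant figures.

Each source contributes Iᵢ·(dᵢ/rᵢ)²; contributions add.
A: 100 × (2.42/15.3)² = 2.502 mrem/h
B: 28.5 × (2.55/9.55)² = 2.032 mrem/h
C: 155 × (0.975/5.10)² = 5.665 mrem/h
Total = 2.502 + 2.032 + 5.665 = 10.20 mrem/h.

10.2 mrem/h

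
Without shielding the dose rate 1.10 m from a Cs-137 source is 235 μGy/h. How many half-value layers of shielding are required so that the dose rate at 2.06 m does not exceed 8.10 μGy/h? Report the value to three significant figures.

At 2.06 m, distance alone gives 235 × (1.10/2.06)² = 235 × 0.2851 = 67.00 μGy/h.
Further attenuation needed: 67.00/8.10 = 8.272.
n = log₂(8.272) = 3.048 half-value layers.

3.05 half-value layers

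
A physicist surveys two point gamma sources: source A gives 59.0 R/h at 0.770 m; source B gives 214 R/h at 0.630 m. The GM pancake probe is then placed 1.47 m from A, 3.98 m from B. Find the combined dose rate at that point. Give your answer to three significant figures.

21.6 R/h

By superposition, sum each source's inverse-square contribution:
A: 59.0 × (0.770/1.47)² = 16.19 R/h
B: 214 × (0.630/3.98)² = 5.362 R/h
Total = 16.19 + 5.362 = 21.55 R/h.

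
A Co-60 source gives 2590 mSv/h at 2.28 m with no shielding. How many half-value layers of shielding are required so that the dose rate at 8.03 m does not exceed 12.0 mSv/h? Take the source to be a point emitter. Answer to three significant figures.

4.12 half-value layers

At 8.03 m, distance alone gives 2590 × (2.28/8.03)² = 2590 × 0.08062 = 208.8 mSv/h.
Further attenuation needed: 208.8/12.0 = 17.40.
n = log₂(17.40) = 4.121 half-value layers.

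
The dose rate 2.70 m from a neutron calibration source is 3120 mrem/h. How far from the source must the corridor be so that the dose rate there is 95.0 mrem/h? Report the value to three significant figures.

Since intensity falls as 1/r², d₂ = d₁·√(I₁/I₂).
I₁/I₂ = 3120/95.0 = 32.84, so d₂ = 2.70 × √32.84 = 15.47 m.

15.5 m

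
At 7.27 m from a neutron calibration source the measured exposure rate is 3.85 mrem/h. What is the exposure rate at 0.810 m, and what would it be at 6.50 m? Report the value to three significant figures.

310 mrem/h; 4.82 mrem/h

By the inverse-square law,
At 0.810 m: 3.85 × (7.27/0.810)² = 3.85 × 80.56 = 310.2 mrem/h
At 6.50 m: 310.2 × (0.810/6.50)² = 310.2 × 0.01553 = 4.817 mrem/h.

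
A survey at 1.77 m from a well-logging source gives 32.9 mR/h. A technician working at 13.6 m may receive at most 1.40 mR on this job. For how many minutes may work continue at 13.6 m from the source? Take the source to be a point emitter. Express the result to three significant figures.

Applying the 1/r² law, rate at 13.6 m:
32.9 × (1.77/13.6)² = 32.9 × 0.01694 = 0.5573 mR/h.
Stay time = 1.40 mR ÷ 0.5573 mR/h = 2.512 h = 150.7 min.

151 min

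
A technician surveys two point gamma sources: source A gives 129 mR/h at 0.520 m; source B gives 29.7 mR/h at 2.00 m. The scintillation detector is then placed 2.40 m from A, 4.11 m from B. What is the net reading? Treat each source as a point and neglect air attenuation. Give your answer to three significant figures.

13.1 mR/h

By superposition, sum each source's inverse-square contribution:
A: 129 × (0.520/2.40)² = 6.056 mR/h
B: 29.7 × (2.00/4.11)² = 7.033 mR/h
Total = 6.056 + 7.033 = 13.09 mR/h.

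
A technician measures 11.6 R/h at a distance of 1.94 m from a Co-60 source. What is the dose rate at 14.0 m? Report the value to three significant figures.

0.223 R/h

Using I₁d₁² = I₂d₂², the rate at 14.0 m is
11.6 × (1.94/14.0)² = 11.6 × 0.01920 = 0.2227 R/h.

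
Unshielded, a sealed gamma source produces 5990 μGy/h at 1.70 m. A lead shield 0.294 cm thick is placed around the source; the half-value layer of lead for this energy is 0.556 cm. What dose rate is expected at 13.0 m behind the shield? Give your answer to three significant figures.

71.0 μGy/h

Distance alone: (1.70/13.0)² = 0.01710, so 5990 × 0.01710 = 102.4 μGy/h.
Shield: 0.294/0.556 = 0.5288 half-value layers → attenuation 2^(−0.5288) = 0.6931.
Combined: 102.4 × 0.6931 = 70.97 μGy/h.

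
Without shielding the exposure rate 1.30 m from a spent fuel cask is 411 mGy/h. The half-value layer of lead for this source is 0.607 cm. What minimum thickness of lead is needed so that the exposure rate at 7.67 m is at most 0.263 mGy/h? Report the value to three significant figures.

At 7.67 m, distance alone gives 411 × (1.30/7.67)² = 411 × 0.02873 = 11.81 mGy/h.
Further attenuation needed: 11.81/0.263 = 44.90.
n = log₂(44.90) = 5.489 half-value layers.
Thickness = 5.489 × 0.607 cm = 3.332 cm.

3.33 cm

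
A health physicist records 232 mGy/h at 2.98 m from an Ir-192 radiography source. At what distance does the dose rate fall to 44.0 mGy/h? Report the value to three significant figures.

6.84 m

Intensity scales as (d₁/d₂)², so d₂ = d₁·√(I₁/I₂).
I₁/I₂ = 232/44.0 = 5.273, so d₂ = 2.98 × √5.273 = 6.843 m.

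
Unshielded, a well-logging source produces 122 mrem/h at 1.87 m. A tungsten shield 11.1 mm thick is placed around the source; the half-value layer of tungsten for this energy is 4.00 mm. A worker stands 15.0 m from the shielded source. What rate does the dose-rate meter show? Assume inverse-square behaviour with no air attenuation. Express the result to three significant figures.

Distance alone: 122 × (1.87/15.0)² = 122 × 0.01554 = 1.896 mrem/h.
Shield: 11.1/4.00 = 2.775 half-value layers → attenuation 2^(−2.775) = 0.1461.
Combined: 1.896 × 0.1461 = 0.2770 mrem/h.

0.277 mrem/h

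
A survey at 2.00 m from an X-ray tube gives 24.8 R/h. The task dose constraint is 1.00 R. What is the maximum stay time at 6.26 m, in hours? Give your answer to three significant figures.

0.395 h

Since intensity falls as 1/r², rate at 6.26 m:
(2.00/6.26)² = 0.1021, so 24.8 × 0.1021 = 2.532 R/h.
Stay time = 1.00 R ÷ 2.532 R/h = 0.3949 h.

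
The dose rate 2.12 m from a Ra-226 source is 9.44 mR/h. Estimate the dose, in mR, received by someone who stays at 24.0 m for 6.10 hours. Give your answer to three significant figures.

Using I₁d₁² = I₂d₂², rate at 24.0 m:
(2.12/24.0)² = 0.007803, so 9.44 × 0.007803 = 0.07366 mR/h.
Dose = rate × time = 0.07366 mR/h × 6.100 h = 0.4493 mR.

0.449 mR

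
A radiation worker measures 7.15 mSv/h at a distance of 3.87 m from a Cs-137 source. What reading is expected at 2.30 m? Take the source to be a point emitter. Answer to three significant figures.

20.2 mSv/h

Applying the 1/r² law, the rate at 2.30 m is
(3.87/2.30)² = 2.831, so 7.15 × 2.831 = 20.24 mSv/h.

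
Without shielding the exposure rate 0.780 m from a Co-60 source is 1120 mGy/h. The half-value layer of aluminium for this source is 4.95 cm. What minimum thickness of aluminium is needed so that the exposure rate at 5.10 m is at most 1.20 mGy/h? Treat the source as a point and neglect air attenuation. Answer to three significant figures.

22.0 cm

At 5.10 m, distance alone gives (0.780/5.10)² = 0.02339, so 1120 × 0.02339 = 26.20 mGy/h.
Further attenuation needed: 26.20/1.20 = 21.83.
n = log₂(21.83) = 4.448 half-value layers.
Thickness = 4.448 × 4.95 cm = 22.02 cm.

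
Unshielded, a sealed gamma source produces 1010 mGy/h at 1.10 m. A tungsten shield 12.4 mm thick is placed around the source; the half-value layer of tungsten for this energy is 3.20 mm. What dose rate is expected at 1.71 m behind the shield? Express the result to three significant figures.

Distance alone: (1.10/1.71)² = 0.4138, so 1010 × 0.4138 = 417.9 mGy/h.
Shield: 12.4/3.20 = 3.875 half-value layers → attenuation 2^(−3.875) = 0.06816.
Combined: 417.9 × 0.06816 = 28.48 mGy/h.

28.5 mGy/h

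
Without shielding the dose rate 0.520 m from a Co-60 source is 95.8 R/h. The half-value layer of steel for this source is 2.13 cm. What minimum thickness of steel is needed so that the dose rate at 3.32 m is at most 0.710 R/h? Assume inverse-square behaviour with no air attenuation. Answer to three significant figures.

At 3.32 m, distance alone gives 95.8 × (0.520/3.32)² = 95.8 × 0.02453 = 2.350 R/h.
Further attenuation needed: 2.350/0.710 = 3.310.
n = log₂(3.310) = 1.727 half-value layers.
Thickness = 1.727 × 2.13 cm = 3.679 cm.

3.68 cm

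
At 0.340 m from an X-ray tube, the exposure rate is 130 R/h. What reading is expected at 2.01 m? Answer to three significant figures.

3.72 R/h

Using I₁d₁² = I₂d₂², the rate at 2.01 m is
(0.340/2.01)² = 0.02861, so 130 × 0.02861 = 3.719 R/h.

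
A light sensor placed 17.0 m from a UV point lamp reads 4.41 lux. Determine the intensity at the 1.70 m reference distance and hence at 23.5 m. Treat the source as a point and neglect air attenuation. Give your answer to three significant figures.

Applying the 1/r² law,
At 1.70 m: (17.0/1.70)² = 100.0, so 4.41 × 100.0 = 441.0 lux
At 23.5 m: (1.70/23.5)² = 0.005233, so 441.0 × 0.005233 = 2.308 lux.

441 lux; 2.31 lux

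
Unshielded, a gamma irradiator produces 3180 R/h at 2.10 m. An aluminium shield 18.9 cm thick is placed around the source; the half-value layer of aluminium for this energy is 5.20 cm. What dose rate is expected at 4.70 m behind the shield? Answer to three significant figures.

Distance alone: 3180 × (2.10/4.70)² = 3180 × 0.1996 = 634.7 R/h.
Shield: 18.9/5.20 = 3.635 half-value layers → attenuation 2^(−3.635) = 0.08049.
Combined: 634.7 × 0.08049 = 51.09 R/h.

51.1 R/h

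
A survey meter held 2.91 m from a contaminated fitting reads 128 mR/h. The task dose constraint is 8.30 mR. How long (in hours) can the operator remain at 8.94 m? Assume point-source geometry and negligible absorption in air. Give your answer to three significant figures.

0.612 h

Applying the 1/r² law, rate at 8.94 m:
128 × (2.91/8.94)² = 128 × 0.1060 = 13.57 mR/h.
Stay time = 8.30 mR ÷ 13.57 mR/h = 0.6116 h.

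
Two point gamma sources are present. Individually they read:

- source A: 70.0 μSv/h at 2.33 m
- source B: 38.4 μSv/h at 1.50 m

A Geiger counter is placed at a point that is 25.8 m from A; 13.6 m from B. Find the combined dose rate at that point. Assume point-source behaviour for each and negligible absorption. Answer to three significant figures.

1.04 μSv/h

Each source contributes Iᵢ·(dᵢ/rᵢ)²; contributions add.
A: 70.0 × (2.33/25.8)² = 0.5709 μSv/h
B: 38.4 × (1.50/13.6)² = 0.4671 μSv/h
Total = 0.5709 + 0.4671 = 1.038 μSv/h.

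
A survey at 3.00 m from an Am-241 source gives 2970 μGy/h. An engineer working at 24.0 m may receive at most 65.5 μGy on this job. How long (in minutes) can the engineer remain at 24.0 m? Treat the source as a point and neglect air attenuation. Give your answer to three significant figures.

84.7 min

Using I₁d₁² = I₂d₂², rate at 24.0 m:
(3.00/24.0)² = 0.01562, so 2970 × 0.01562 = 46.39 μGy/h.
Stay time = 65.5 μGy ÷ 46.39 μGy/h = 1.412 h = 84.72 min.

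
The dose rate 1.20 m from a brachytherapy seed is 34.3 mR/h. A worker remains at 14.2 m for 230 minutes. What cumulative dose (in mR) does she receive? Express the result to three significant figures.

Applying the 1/r² law, rate at 14.2 m:
34.3 × (1.20/14.2)² = 34.3 × 0.007141 = 0.2449 mR/h.
Dose = rate × time = 0.2449 mR/h × 3.833 h = 0.9387 mR.

0.939 mR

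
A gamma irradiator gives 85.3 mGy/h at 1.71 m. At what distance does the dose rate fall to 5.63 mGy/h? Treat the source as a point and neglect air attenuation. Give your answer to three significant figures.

6.66 m

Intensity scales as (d₁/d₂)², so d₂ = d₁·√(I₁/I₂).
I₁/I₂ = 85.3/5.63 = 15.15, so d₂ = 1.71 × √15.15 = 6.656 m.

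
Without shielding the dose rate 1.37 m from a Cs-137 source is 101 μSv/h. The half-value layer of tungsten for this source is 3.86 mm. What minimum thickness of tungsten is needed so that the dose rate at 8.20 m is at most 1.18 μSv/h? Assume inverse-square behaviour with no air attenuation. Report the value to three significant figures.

4.85 mm

At 8.20 m, distance alone gives (1.37/8.20)² = 0.02791, so 101 × 0.02791 = 2.819 μSv/h.
Further attenuation needed: 2.819/1.18 = 2.389.
n = log₂(2.389) = 1.256 half-value layers.
Thickness = 1.256 × 3.86 mm = 4.848 mm.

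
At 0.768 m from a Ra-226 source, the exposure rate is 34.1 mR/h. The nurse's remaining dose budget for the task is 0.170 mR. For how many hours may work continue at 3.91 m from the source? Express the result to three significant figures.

Intensity scales as (d₁/d₂)², so rate at 3.91 m:
(0.768/3.91)² = 0.03858, so 34.1 × 0.03858 = 1.316 mR/h.
Stay time = 0.170 mR ÷ 1.316 mR/h = 0.1292 h.

0.129 h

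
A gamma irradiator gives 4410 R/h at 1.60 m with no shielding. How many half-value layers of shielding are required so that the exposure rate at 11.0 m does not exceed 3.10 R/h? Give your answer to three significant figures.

4.91 half-value layers

At 11.0 m, distance alone gives (1.60/11.0)² = 0.02116, so 4410 × 0.02116 = 93.32 R/h.
Further attenuation needed: 93.32/3.10 = 30.10.
n = log₂(30.10) = 4.912 half-value layers.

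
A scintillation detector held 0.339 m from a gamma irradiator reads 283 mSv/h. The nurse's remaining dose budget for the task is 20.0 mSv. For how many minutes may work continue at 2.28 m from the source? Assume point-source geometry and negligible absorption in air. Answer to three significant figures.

Intensity scales as (d₁/d₂)², so rate at 2.28 m:
(0.339/2.28)² = 0.02211, so 283 × 0.02211 = 6.257 mSv/h.
Stay time = 20.0 mSv ÷ 6.257 mSv/h = 3.196 h = 191.8 min.

192 min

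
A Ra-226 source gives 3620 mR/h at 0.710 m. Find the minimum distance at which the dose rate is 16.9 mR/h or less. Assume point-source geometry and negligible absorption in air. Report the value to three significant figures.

10.4 m

By the inverse-square law, d₂ = d₁·√(I₁/I₂).
I₁/I₂ = 3620/16.9 = 214.2, so d₂ = 0.710 × √214.2 = 10.39 m.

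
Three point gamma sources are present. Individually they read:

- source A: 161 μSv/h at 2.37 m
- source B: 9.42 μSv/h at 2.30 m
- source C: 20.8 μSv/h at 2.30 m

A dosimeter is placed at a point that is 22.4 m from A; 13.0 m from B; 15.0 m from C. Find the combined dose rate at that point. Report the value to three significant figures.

2.59 μSv/h

Each source contributes Iᵢ·(dᵢ/rᵢ)²; contributions add.
A: 161 × (2.37/22.4)² = 1.802 μSv/h
B: 9.42 × (2.30/13.0)² = 0.2949 μSv/h
C: 20.8 × (2.30/15.0)² = 0.4890 μSv/h
Total = 1.802 + 0.2949 + 0.4890 = 2.586 μSv/h.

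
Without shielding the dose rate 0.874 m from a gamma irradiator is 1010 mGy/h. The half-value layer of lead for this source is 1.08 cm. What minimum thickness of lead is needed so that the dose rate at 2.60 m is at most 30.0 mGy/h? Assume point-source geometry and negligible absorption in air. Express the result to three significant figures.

2.08 cm

At 2.60 m, distance alone gives (0.874/2.60)² = 0.1130, so 1010 × 0.1130 = 114.1 mGy/h.
Further attenuation needed: 114.1/30.0 = 3.803.
n = log₂(3.803) = 1.927 half-value layers.
Thickness = 1.927 × 1.08 cm = 2.081 cm.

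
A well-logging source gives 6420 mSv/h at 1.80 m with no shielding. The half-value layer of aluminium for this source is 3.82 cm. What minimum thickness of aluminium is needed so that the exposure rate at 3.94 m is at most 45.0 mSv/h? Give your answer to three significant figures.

At 3.94 m, distance alone gives (1.80/3.94)² = 0.2087, so 6420 × 0.2087 = 1340 mSv/h.
Further attenuation needed: 1340/45.0 = 29.78.
n = log₂(29.78) = 4.896 half-value layers.
Thickness = 4.896 × 3.82 cm = 18.70 cm.

18.7 cm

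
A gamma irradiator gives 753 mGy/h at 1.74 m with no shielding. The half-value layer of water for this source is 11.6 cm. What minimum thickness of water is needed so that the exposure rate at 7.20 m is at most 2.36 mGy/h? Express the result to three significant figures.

At 7.20 m, distance alone gives (1.74/7.20)² = 0.05840, so 753 × 0.05840 = 43.98 mGy/h.
Further attenuation needed: 43.98/2.36 = 18.64.
n = log₂(18.64) = 4.220 half-value layers.
Thickness = 4.220 × 11.6 cm = 48.95 cm.

49.0 cm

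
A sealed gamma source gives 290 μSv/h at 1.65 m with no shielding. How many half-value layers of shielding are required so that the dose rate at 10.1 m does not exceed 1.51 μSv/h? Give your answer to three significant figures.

At 10.1 m, distance alone gives (1.65/10.1)² = 0.02669, so 290 × 0.02669 = 7.740 μSv/h.
Further attenuation needed: 7.740/1.51 = 5.126.
n = log₂(5.126) = 2.358 half-value layers.

2.36 half-value layers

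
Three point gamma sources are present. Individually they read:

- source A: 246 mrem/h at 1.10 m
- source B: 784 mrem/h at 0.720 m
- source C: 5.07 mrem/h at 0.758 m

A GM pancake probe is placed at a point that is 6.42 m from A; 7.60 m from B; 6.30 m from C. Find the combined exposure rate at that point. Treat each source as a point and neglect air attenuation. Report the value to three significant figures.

14.3 mrem/h

By superposition, sum each source's inverse-square contribution:
A: 246 × (1.10/6.42)² = 7.222 mrem/h
B: 784 × (0.720/7.60)² = 7.036 mrem/h
C: 5.07 × (0.758/6.30)² = 0.07339 mrem/h
Total = 7.222 + 7.036 + 0.07339 = 14.33 mrem/h.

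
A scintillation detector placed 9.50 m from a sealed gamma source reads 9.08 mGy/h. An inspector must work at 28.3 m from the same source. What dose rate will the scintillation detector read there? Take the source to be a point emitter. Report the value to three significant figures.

1.02 mGy/h

Since intensity falls as 1/r², scaling from 9.50 m to 28.3 m:
9.08 × (9.50/28.3)² = 9.08 × 0.1127 = 1.023 mGy/h.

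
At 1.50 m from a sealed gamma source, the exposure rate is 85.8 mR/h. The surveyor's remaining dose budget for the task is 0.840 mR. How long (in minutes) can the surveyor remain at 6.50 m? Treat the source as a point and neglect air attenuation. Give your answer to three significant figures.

By the inverse-square law, rate at 6.50 m:
(1.50/6.50)² = 0.05325, so 85.8 × 0.05325 = 4.569 mR/h.
Stay time = 0.840 mR ÷ 4.569 mR/h = 0.1838 h = 11.03 min.

11.0 min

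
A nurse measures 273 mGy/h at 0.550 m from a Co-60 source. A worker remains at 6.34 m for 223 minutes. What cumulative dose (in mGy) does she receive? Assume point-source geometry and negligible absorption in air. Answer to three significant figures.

Intensity scales as (d₁/d₂)², so rate at 6.34 m:
(0.550/6.34)² = 0.007526, so 273 × 0.007526 = 2.055 mGy/h.
Dose = rate × time = 2.055 mGy/h × 3.717 h = 7.638 mGy.

7.64 mGy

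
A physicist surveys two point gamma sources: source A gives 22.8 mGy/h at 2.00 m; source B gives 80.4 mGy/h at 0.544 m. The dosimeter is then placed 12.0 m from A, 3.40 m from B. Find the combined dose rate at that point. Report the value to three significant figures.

Each source contributes Iᵢ·(dᵢ/rᵢ)²; contributions add.
A: 22.8 × (2.00/12.0)² = 0.6333 mGy/h
B: 80.4 × (0.544/3.40)² = 2.058 mGy/h
Total = 0.6333 + 2.058 = 2.691 mGy/h.

2.69 mGy/h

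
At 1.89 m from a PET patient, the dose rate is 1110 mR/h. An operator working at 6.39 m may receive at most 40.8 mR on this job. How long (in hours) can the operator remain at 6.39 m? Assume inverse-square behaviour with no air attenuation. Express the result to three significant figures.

By the inverse-square law, rate at 6.39 m:
1110 × (1.89/6.39)² = 1110 × 0.08748 = 97.10 mR/h.
Stay time = 40.8 mR ÷ 97.10 mR/h = 0.4202 h.

0.420 h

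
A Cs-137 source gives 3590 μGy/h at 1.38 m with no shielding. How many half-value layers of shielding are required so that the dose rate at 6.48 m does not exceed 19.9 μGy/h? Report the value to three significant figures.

At 6.48 m, distance alone gives (1.38/6.48)² = 0.04535, so 3590 × 0.04535 = 162.8 μGy/h.
Further attenuation needed: 162.8/19.9 = 8.181.
n = log₂(8.181) = 3.032 half-value layers.

3.03 half-value layers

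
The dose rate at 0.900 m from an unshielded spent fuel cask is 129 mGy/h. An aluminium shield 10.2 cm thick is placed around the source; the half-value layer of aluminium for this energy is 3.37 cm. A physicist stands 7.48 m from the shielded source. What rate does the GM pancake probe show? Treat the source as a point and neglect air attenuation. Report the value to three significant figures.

0.229 mGy/h

Distance alone: 129 × (0.900/7.48)² = 129 × 0.01448 = 1.868 mGy/h.
Shield: 10.2/3.37 = 3.027 half-value layers → attenuation 2^(−3.027) = 0.1227.
Combined: 1.868 × 0.1227 = 0.2292 mGy/h.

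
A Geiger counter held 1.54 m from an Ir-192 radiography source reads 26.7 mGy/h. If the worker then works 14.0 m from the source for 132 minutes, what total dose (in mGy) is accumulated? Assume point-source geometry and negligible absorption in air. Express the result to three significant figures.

0.711 mGy

Intensity scales as (d₁/d₂)², so rate at 14.0 m:
(1.54/14.0)² = 0.01210, so 26.7 × 0.01210 = 0.3231 mGy/h.
Dose = rate × time = 0.3231 mGy/h × 2.200 h = 0.7108 mGy.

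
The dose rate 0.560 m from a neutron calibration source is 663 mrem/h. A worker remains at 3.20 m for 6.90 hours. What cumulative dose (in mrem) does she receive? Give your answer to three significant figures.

Since intensity falls as 1/r², rate at 3.20 m:
(0.560/3.20)² = 0.03063, so 663 × 0.03063 = 20.31 mrem/h.
Dose = rate × time = 20.31 mrem/h × 6.900 h = 140.1 mrem.

140 mrem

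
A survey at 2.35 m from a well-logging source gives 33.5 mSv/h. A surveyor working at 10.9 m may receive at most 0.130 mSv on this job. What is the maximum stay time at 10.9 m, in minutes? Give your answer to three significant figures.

5.01 min

Intensity scales as (d₁/d₂)², so rate at 10.9 m:
33.5 × (2.35/10.9)² = 33.5 × 0.04648 = 1.557 mSv/h.
Stay time = 0.130 mSv ÷ 1.557 mSv/h = 0.08349 h = 5.009 min.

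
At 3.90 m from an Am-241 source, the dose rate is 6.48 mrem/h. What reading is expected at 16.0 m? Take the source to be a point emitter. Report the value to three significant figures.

0.385 mrem/h

By the inverse-square law, the rate at 16.0 m is
6.48 × (3.90/16.0)² = 6.48 × 0.05941 = 0.3850 mrem/h.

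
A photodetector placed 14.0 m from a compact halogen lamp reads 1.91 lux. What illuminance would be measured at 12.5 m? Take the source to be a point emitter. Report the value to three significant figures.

2.40 lux

By the inverse-square law, scaling from 14.0 m to 12.5 m:
(14.0/12.5)² = 1.254, so 1.91 × 1.254 = 2.395 lux.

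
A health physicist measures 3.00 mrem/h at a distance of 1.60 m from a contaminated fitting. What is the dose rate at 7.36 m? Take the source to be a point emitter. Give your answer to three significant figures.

0.142 mrem/h

Since intensity falls as 1/r², the rate at 7.36 m is
3.00 × (1.60/7.36)² = 3.00 × 0.04726 = 0.1418 mrem/h.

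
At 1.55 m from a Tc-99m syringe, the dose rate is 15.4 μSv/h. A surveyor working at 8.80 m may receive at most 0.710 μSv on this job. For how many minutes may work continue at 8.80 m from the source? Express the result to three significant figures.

Using I₁d₁² = I₂d₂², rate at 8.80 m:
(1.55/8.80)² = 0.03102, so 15.4 × 0.03102 = 0.4777 μSv/h.
Stay time = 0.710 μSv ÷ 0.4777 μSv/h = 1.486 h = 89.16 min.

89.2 min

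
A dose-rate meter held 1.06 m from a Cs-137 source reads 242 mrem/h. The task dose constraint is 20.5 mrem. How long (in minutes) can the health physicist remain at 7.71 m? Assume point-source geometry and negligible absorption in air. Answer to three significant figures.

Applying the 1/r² law, rate at 7.71 m:
(1.06/7.71)² = 0.01890, so 242 × 0.01890 = 4.574 mrem/h.
Stay time = 20.5 mrem ÷ 4.574 mrem/h = 4.482 h = 268.9 min.

269 min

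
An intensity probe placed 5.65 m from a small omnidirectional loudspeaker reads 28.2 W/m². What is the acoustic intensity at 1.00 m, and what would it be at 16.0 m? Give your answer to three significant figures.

Applying the 1/r² law,
At 1.00 m: (5.65/1.00)² = 31.92, so 28.2 × 31.92 = 900.1 W/m²
At 16.0 m: 900.1 × (1.00/16.0)² = 900.1 × 0.003906 = 3.516 W/m².

900 W/m²; 3.52 W/m²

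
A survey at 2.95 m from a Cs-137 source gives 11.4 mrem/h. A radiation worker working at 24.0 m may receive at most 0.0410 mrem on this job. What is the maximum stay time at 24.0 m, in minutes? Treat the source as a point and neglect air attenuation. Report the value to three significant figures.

Using I₁d₁² = I₂d₂², rate at 24.0 m:
11.4 × (2.95/24.0)² = 11.4 × 0.01511 = 0.1723 mrem/h.
Stay time = 0.0410 mrem ÷ 0.1723 mrem/h = 0.2380 h = 14.28 min.

14.3 min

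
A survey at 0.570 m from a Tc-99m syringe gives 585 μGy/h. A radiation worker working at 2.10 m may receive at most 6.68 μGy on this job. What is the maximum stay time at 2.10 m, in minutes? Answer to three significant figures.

Since intensity falls as 1/r², rate at 2.10 m:
(0.570/2.10)² = 0.07367, so 585 × 0.07367 = 43.10 μGy/h.
Stay time = 6.68 μGy ÷ 43.10 μGy/h = 0.1550 h = 9.300 min.

9.30 min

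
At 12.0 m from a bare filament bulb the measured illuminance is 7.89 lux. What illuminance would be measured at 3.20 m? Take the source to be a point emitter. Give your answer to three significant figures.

111 lux

Applying the 1/r² law, scaling from 12.0 m to 3.20 m:
7.89 × (12.0/3.20)² = 7.89 × 14.06 = 110.9 lux.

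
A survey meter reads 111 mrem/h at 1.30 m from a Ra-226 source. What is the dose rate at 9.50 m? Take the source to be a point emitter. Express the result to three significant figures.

Intensity scales as (d₁/d₂)², so the rate at 9.50 m is
111 × (1.30/9.50)² = 111 × 0.01873 = 2.079 mrem/h.

2.08 mrem/h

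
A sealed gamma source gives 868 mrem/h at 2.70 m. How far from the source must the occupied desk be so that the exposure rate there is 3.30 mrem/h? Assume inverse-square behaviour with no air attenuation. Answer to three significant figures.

43.8 m

Since intensity falls as 1/r², d₂ = d₁·√(I₁/I₂).
I₁/I₂ = 868/3.30 = 263.0, so d₂ = 2.70 × √263.0 = 43.79 m.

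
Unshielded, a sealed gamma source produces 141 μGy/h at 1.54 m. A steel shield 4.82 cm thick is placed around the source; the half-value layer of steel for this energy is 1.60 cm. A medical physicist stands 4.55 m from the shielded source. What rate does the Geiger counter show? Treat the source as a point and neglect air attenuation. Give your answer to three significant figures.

Distance alone: 141 × (1.54/4.55)² = 141 × 0.1146 = 16.16 μGy/h.
Shield: 4.82/1.60 = 3.013 half-value layers → attenuation 2^(−3.013) = 0.1239.
Combined: 16.16 × 0.1239 = 2.002 μGy/h.

2.00 μGy/h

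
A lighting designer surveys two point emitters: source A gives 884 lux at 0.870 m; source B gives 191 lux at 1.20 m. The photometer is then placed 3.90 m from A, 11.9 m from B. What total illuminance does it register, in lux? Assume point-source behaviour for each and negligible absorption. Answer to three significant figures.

45.9 lux

By superposition, sum each source's inverse-square contribution:
A: 884 × (0.870/3.90)² = 43.99 lux
B: 191 × (1.20/11.9)² = 1.942 lux
Total = 43.99 + 1.942 = 45.93 lux.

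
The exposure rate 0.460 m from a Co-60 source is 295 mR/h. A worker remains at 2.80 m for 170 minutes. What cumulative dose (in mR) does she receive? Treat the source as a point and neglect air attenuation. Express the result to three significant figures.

Using I₁d₁² = I₂d₂², rate at 2.80 m:
295 × (0.460/2.80)² = 295 × 0.02699 = 7.962 mR/h.
Dose = rate × time = 7.962 mR/h × 2.833 h = 22.56 mR.

22.6 mR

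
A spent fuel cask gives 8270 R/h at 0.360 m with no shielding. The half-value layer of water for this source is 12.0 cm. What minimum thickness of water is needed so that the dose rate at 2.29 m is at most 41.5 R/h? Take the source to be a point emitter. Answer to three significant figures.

27.6 cm

At 2.29 m, distance alone gives 8270 × (0.360/2.29)² = 8270 × 0.02471 = 204.4 R/h.
Further attenuation needed: 204.4/41.5 = 4.925.
n = log₂(4.925) = 2.300 half-value layers.
Thickness = 2.300 × 12.0 cm = 27.60 cm.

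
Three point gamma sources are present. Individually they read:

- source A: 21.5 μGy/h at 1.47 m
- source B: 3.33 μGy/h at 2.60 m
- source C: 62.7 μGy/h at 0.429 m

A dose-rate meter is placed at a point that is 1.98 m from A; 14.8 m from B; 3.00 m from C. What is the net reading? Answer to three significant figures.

By superposition, sum each source's inverse-square contribution:
A: 21.5 × (1.47/1.98)² = 11.85 μGy/h
B: 3.33 × (2.60/14.8)² = 0.1028 μGy/h
C: 62.7 × (0.429/3.00)² = 1.282 μGy/h
Total = 11.85 + 0.1028 + 1.282 = 13.23 μGy/h.

13.2 μGy/h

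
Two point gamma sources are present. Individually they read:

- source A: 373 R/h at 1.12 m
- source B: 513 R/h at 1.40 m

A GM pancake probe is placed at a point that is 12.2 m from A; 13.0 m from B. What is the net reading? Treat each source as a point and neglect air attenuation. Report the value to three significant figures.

By superposition, sum each source's inverse-square contribution:
A: 373 × (1.12/12.2)² = 3.144 R/h
B: 513 × (1.40/13.0)² = 5.950 R/h
Total = 3.144 + 5.950 = 9.094 R/h.

9.09 R/h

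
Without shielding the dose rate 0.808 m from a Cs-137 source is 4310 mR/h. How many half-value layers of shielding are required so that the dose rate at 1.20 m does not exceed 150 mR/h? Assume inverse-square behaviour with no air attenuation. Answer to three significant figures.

3.70 half-value layers

At 1.20 m, distance alone gives 4310 × (0.808/1.20)² = 4310 × 0.4534 = 1954 mR/h.
Further attenuation needed: 1954/150 = 13.03.
n = log₂(13.03) = 3.704 half-value layers.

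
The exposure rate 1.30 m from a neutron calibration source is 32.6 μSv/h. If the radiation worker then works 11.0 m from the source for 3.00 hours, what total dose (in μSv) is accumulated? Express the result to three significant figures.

1.37 μSv

By the inverse-square law, rate at 11.0 m:
32.6 × (1.30/11.0)² = 32.6 × 0.01397 = 0.4554 μSv/h.
Dose = rate × time = 0.4554 μSv/h × 3.000 h = 1.366 μSv.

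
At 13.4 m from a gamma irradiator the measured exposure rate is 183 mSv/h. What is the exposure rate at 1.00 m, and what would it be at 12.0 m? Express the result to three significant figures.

32900 mSv/h; 228 mSv/h

Intensity scales as (d₁/d₂)², so
At 1.00 m: 183 × (13.4/1.00)² = 183 × 179.6 = 32870 mSv/h
At 12.0 m: (1.00/12.0)² = 0.006944, so 32870 × 0.006944 = 228.2 mSv/h.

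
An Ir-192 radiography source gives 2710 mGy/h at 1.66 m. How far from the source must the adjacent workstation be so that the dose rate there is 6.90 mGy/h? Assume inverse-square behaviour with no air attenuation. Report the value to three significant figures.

Applying the 1/r² law, d₂ = d₁·√(I₁/I₂).
I₁/I₂ = 2710/6.90 = 392.8, so d₂ = 1.66 × √392.8 = 32.90 m.

32.9 m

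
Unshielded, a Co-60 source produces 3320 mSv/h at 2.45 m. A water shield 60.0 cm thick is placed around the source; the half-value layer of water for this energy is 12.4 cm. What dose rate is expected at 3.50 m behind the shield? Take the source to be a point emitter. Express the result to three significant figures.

Distance alone: (2.45/3.50)² = 0.4900, so 3320 × 0.4900 = 1627 mSv/h.
Shield: 60.0/12.4 = 4.839 half-value layers → attenuation 2^(−4.839) = 0.03494.
Combined: 1627 × 0.03494 = 56.85 mSv/h.

56.9 mSv/h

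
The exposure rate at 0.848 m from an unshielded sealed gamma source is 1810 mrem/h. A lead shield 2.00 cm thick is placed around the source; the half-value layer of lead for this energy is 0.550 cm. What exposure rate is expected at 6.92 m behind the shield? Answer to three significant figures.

Distance alone: 1810 × (0.848/6.92)² = 1810 × 0.01502 = 27.19 mrem/h.
Shield: 2.00/0.550 = 3.636 half-value layers → attenuation 2^(−3.636) = 0.08044.
Combined: 27.19 × 0.08044 = 2.187 mrem/h.

2.19 mrem/h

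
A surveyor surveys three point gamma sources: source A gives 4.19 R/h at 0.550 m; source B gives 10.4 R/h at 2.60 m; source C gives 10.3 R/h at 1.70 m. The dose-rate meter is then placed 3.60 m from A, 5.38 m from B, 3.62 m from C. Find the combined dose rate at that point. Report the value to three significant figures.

By superposition, sum each source's inverse-square contribution:
A: 4.19 × (0.550/3.60)² = 0.09780 R/h
B: 10.4 × (2.60/5.38)² = 2.429 R/h
C: 10.3 × (1.70/3.62)² = 2.272 R/h
Total = 0.09780 + 2.429 + 2.272 = 4.799 R/h.

4.80 R/h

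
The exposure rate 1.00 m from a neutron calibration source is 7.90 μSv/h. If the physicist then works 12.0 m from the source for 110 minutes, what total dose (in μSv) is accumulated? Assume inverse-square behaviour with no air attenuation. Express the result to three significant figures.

0.101 μSv

Applying the 1/r² law, rate at 12.0 m:
(1.00/12.0)² = 0.006944, so 7.90 × 0.006944 = 0.05486 μSv/h.
Dose = rate × time = 0.05486 μSv/h × 1.833 h = 0.1006 μSv.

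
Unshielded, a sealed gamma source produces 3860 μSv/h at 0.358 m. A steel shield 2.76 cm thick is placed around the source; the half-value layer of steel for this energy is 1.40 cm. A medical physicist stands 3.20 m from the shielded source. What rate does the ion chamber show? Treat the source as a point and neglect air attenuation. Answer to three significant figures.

12.3 μSv/h

Distance alone: (0.358/3.20)² = 0.01252, so 3860 × 0.01252 = 48.33 μSv/h.
Shield: 2.76/1.40 = 1.971 half-value layers → attenuation 2^(−1.971) = 0.2551.
Combined: 48.33 × 0.2551 = 12.33 μSv/h.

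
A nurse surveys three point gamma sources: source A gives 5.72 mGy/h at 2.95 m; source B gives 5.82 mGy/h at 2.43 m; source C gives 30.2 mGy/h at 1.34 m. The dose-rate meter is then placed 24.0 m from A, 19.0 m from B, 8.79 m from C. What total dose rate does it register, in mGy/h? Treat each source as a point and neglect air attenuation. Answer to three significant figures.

Each source contributes Iᵢ·(dᵢ/rᵢ)²; contributions add.
A: 5.72 × (2.95/24.0)² = 0.08642 mGy/h
B: 5.82 × (2.43/19.0)² = 0.09520 mGy/h
C: 30.2 × (1.34/8.79)² = 0.7018 mGy/h
Total = 0.08642 + 0.09520 + 0.7018 = 0.8834 mGy/h.

0.883 mGy/h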